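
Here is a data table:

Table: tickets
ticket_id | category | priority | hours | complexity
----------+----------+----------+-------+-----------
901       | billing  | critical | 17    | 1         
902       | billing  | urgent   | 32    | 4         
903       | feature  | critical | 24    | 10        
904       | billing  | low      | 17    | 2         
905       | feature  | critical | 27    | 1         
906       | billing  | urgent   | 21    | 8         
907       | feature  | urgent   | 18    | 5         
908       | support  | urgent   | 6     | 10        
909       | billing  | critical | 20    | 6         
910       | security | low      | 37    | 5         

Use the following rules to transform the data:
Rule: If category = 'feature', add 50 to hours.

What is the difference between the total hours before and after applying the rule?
150

Step 1: Original sum of hours = 219
Step 2: 3 records have category = 'feature'
Step 3: Each affected record changes by 50
Step 4: Total change = 3 × 50 = 150
Step 5: New sum = 219 + 150 = 369
Step 6: Difference = |369 - 219| = 150
        (Sum increased by 150)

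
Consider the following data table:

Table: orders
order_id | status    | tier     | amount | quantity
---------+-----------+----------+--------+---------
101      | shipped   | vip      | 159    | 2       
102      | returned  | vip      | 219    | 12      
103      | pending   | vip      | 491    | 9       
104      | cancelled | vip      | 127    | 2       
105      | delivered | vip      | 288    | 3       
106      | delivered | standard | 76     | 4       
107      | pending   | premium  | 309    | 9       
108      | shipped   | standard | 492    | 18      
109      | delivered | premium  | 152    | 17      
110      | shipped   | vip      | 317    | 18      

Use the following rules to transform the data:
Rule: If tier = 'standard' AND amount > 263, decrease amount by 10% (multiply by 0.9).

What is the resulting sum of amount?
2580.8

Step 1: Find records where tier = 'standard' AND amount > 263
Step 2: 1 records match, summing to 492
Step 3: After multiplier: 492 × 0.9 = 442.8
Step 4: Unaffected records sum: 2138
Step 5: Final sum = 442.8 + 2138 = 2580.8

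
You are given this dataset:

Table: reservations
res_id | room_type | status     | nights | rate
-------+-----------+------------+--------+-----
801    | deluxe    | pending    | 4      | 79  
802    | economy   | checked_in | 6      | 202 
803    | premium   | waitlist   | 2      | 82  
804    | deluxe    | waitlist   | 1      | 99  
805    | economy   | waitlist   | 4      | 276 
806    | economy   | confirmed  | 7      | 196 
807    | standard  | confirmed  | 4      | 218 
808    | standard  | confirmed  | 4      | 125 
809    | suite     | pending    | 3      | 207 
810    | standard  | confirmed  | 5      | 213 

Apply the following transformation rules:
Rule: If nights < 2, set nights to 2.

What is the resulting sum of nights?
41

Step 1: 1 records have nights < 2
Step 2: These records originally summed to 1
Step 3: After setting to minimum: 1 × 2 = 2
Step 4: Unaffected records sum: 39
Step 5: Final sum = 2 + 39 = 41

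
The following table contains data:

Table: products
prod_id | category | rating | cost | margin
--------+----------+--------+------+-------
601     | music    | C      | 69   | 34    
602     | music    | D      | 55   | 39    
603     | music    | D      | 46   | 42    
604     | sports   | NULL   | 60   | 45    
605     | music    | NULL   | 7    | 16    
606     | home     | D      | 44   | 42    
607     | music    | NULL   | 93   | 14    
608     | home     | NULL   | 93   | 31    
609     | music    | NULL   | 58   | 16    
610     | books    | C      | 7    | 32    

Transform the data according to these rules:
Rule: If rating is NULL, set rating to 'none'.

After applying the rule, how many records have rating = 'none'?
5

Step 1: Count records where rating IS NULL
Step 2: Found 5 records with NULL rating
Step 3: These records will have rating set to 'none'
Step 4: Records already having rating = 'none': 0
Step 5: Answer: 5 + 0 = 5 records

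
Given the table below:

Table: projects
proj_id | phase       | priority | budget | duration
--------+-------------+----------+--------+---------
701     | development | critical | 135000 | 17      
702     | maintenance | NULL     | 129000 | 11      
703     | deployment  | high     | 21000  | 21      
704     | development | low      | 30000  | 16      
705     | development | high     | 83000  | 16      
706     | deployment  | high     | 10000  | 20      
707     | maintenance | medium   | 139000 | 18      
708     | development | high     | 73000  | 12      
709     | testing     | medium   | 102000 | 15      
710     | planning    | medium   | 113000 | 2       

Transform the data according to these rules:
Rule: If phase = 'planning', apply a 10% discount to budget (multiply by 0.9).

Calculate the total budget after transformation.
823700.0

Step 1: Records with phase = 'planning' have total budget = 113000
Step 2: Apply multiplier: 113000 × 0.9 = 101700.0
Step 3: Other records total: 722000
Step 4: Final sum = 101700.0 + 722000 = 823700.0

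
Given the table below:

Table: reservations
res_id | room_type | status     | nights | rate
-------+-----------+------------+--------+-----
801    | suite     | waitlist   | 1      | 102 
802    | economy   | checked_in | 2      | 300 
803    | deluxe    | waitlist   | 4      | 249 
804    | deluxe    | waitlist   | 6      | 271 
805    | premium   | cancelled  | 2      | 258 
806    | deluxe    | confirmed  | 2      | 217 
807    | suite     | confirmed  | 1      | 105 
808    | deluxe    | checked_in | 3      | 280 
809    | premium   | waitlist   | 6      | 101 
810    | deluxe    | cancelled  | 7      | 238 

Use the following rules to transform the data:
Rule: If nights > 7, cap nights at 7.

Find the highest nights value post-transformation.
7

Step 1: Original maximum nights = 7
Step 2: Check cap of 7 against maximum
Step 3: No records exceed the cap (max 7 <= cap 7), so no capping applies
Step 4: Maximum after transformation = 7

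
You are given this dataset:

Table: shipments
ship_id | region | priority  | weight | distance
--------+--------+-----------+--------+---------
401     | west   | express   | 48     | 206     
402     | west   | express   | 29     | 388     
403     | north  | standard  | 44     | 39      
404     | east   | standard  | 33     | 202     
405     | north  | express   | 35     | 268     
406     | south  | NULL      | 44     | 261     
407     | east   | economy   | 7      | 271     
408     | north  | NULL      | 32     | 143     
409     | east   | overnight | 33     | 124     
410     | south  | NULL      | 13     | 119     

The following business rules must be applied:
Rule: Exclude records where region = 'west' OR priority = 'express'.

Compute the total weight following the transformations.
206

Step 1: Find records where region = 'west' OR priority = 'express'
Step 2: 3 records match, summing to 112
Step 3: Original sum: 318
Step 4: Remaining sum = 318 - 112 = 206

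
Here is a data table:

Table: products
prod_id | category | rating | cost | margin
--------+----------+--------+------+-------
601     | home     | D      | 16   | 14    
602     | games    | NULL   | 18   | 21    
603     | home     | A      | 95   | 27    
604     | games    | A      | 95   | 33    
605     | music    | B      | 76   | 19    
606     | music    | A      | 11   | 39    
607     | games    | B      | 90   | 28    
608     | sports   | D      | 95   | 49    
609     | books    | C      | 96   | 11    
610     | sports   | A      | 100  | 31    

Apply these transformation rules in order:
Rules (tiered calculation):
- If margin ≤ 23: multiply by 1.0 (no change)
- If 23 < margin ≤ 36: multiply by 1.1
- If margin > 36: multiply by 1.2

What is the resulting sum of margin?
301.5

Step 1: Tier 1 (margin ≤ 23): 4 records, sum = 65 × 1.0 = 65.0
Step 2: Tier 2 (23 < margin ≤ 36): 4 records, sum = 119 × 1.1 = 130.9
Step 3: Tier 3 (margin > 36): 2 records, sum = 88 × 1.2 = 105.6
Step 4: Final sum = 65.0 + 130.9 + 105.6 = 301.5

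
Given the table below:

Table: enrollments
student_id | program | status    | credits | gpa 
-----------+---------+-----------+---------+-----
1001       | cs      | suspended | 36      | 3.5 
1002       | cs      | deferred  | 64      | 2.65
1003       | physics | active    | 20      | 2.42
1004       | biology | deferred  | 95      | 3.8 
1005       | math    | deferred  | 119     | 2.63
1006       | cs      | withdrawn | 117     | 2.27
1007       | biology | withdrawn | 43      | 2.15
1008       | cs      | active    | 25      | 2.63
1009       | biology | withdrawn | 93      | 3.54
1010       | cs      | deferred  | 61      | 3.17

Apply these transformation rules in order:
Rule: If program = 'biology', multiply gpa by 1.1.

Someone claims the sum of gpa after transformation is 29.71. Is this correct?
Yes, the result is correct.

Step 1: Calculate the correct sum after transformation
Step 2: Apply multiplier 1.1 to records where program = 'biology'
Step 3: Correct result = 29.71
Step 4: Claimed result = 29.71
Step 5: 29.71 = 29.71 ✓
Conclusion: The claimed result is correct.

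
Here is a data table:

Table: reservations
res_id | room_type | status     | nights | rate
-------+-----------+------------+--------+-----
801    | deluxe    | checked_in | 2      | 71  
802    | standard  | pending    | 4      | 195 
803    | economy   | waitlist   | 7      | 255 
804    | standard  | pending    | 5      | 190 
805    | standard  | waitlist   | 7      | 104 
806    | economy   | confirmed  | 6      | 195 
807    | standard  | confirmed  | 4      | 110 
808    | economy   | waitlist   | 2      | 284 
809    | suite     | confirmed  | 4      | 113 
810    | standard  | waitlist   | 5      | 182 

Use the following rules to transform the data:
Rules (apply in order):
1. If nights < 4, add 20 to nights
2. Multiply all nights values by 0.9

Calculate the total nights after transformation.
77.4

Step 1: Apply Rule 1 - Add 20 to records with nights < 4
  - 2 records affected: 4 + (2 × 20) = 44
  - Unaffected records: 42
  - Sum after Rule 1: 86
Step 2: Apply Rule 2 - Multiply all by 0.9
  - 86 × 0.9 = 77.4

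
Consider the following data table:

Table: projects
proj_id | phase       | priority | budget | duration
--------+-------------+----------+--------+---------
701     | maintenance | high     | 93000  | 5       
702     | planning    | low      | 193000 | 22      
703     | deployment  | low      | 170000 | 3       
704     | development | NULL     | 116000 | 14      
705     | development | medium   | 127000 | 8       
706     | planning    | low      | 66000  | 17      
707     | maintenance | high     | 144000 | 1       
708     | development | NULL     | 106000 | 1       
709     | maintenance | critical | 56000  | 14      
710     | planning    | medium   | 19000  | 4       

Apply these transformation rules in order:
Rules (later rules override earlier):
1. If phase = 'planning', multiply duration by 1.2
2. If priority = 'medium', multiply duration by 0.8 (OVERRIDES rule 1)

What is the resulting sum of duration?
94.4

Step 1: Rule 2 takes priority for records with priority = 'medium'
  - 2 records: 12 × 0.8 = 9.6
Step 2: Rule 1 applies to remaining records with phase = 'planning'
  - 2 records: 39 × 1.2 = 46.8
Step 3: Other records unchanged: 38
Step 4: Final sum = 9.6 + 46.8 + 38 = 94.4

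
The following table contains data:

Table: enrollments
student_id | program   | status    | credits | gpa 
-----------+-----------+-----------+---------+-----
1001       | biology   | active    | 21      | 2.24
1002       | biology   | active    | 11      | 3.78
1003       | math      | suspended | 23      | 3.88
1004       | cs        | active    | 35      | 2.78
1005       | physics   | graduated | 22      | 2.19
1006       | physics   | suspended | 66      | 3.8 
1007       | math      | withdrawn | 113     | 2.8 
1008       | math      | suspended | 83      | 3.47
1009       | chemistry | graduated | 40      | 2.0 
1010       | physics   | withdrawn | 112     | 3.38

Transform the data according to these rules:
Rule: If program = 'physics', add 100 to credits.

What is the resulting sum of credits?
826

Step 1: Count records where program = 'physics': 3
Step 2: Total bonus added: 3 × 100 = 300
Step 3: Original sum of credits: 526
Step 4: Final sum = 526 + 300 = 826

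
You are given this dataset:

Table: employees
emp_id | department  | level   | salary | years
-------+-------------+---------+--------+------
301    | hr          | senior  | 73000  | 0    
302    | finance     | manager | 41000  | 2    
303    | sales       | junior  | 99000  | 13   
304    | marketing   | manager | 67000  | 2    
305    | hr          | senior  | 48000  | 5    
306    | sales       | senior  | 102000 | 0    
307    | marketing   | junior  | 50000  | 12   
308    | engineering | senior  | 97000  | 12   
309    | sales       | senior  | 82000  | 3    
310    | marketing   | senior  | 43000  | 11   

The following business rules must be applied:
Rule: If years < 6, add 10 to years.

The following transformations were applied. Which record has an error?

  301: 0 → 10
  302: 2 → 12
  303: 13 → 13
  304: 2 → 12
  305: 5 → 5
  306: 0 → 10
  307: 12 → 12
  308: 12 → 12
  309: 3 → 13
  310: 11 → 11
Record 305 has an error. The correct transformed value should be 15, not 5.

Step 1: Check each record against the rule
Step 2: Record 305 has years = 5
Step 3: Since 5 < 6, the bonus should have been applied
Step 4: Correct value = 15, but claimed value = 5
Conclusion: Record 305 has the error.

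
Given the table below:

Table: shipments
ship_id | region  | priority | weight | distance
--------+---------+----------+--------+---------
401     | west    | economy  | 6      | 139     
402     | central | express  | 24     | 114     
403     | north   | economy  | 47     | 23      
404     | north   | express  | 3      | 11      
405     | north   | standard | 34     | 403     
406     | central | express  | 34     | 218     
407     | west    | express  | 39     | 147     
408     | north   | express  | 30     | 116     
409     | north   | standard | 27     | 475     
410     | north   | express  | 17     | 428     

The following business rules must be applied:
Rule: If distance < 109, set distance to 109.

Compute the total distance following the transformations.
2258

Step 1: 2 records have distance < 109
Step 2: These records originally summed to 34
Step 3: After setting to minimum: 2 × 109 = 218
Step 4: Unaffected records sum: 2040
Step 5: Final sum = 218 + 2040 = 2258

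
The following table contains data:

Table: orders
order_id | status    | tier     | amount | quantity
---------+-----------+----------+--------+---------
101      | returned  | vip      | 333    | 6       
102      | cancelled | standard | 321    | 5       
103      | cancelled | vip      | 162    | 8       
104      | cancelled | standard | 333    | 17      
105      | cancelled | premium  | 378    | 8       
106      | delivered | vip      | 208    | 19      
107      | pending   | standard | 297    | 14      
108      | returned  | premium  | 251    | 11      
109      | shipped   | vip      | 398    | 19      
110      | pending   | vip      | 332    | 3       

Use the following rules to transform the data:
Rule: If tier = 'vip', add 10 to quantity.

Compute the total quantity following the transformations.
160

Step 1: Count records where tier = 'vip': 5
Step 2: Total bonus added: 5 × 10 = 50
Step 3: Original sum of quantity: 110
Step 4: Final sum = 110 + 50 = 160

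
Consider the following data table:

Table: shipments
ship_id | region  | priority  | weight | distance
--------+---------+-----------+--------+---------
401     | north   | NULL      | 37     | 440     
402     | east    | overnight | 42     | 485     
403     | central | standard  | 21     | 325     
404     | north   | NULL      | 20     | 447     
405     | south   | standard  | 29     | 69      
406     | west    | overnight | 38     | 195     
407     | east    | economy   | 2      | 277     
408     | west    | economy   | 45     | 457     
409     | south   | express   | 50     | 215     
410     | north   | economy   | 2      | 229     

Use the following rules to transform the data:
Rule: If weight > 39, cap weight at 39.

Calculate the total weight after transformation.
266

Step 1: 3 records have weight > 39
Step 2: These records originally summed to 137
Step 3: After capping: 3 × 39 = 117
Step 4: Unaffected records sum: 149
Step 5: Final sum = 117 + 149 = 266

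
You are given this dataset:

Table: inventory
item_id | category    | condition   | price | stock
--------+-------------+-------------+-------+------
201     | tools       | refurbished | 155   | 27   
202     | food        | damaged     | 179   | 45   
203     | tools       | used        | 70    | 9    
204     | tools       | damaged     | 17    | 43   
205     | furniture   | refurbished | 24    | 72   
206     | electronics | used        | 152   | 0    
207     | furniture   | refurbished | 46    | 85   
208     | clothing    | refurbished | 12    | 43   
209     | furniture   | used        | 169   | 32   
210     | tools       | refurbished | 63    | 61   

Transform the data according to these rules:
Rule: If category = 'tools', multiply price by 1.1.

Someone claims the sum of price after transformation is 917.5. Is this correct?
Yes, the result is correct.

Step 1: Calculate the correct sum after transformation
Step 2: Apply multiplier 1.1 to records where category = 'tools'
Step 3: Correct result = 917.5
Step 4: Claimed result = 917.5
Step 5: 917.5 = 917.5 ✓
Conclusion: The claimed result is correct.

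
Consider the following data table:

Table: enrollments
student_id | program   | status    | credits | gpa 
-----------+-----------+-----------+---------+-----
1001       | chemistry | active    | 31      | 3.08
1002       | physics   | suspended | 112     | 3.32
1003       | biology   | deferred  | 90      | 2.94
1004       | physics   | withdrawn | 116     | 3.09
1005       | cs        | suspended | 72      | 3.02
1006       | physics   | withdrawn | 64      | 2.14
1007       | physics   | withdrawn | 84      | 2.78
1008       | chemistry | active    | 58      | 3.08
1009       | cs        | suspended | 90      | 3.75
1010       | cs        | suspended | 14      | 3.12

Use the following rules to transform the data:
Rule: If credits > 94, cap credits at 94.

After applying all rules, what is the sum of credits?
691

Step 1: 2 records have credits > 94
Step 2: These records originally summed to 228
Step 3: After capping: 2 × 94 = 188
Step 4: Unaffected records sum: 503
Step 5: Final sum = 188 + 503 = 691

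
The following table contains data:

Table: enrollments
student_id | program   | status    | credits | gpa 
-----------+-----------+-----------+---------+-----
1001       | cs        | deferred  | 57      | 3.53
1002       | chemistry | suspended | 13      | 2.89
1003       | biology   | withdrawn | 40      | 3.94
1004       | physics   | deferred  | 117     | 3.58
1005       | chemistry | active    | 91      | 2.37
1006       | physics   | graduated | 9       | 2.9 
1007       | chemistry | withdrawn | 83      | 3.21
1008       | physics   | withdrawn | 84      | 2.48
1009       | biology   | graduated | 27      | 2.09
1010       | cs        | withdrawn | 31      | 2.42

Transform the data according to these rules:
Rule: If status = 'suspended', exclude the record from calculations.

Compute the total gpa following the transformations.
26.52

Step 1: Identify records where status = 'suspended'
Step 2: The excluded records sum to 2.89
Step 3: Original total gpa = 29.41
Step 4: Remaining total = 29.41 - 2.89 = 26.52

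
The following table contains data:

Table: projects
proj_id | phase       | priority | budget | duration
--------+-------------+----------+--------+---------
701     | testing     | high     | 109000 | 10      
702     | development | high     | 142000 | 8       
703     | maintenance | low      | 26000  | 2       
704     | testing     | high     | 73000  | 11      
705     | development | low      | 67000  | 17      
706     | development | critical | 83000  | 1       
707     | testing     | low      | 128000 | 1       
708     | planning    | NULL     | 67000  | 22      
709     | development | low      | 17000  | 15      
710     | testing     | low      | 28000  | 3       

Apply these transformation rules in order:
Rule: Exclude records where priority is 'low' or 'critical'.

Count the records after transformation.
4

Step 1: Count records to exclude
  - 5 (low) + 1 (critical) = 6 records
Step 2: Total records: 10
Step 3: Remaining = 10 - 6 = 4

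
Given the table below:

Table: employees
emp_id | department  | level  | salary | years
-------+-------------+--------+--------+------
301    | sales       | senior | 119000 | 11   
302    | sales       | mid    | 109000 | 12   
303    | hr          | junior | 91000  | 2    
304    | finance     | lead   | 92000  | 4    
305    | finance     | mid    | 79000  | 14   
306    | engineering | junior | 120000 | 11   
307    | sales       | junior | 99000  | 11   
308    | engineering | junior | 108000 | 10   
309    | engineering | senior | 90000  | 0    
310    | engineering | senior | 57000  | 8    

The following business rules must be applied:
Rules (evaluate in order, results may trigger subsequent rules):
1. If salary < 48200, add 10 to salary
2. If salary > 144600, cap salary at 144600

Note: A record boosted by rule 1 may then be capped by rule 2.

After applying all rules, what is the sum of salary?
964000

Step 1: Apply rule 1 to records with salary < 48200
  - 0 records get bonus of 10
  - Of these, 0 records then exceed 144600 and get capped
Step 2: Apply rule 2 to records with salary > 144600
  - 0 records (original) are capped
Step 3: Calculate final sum = 964000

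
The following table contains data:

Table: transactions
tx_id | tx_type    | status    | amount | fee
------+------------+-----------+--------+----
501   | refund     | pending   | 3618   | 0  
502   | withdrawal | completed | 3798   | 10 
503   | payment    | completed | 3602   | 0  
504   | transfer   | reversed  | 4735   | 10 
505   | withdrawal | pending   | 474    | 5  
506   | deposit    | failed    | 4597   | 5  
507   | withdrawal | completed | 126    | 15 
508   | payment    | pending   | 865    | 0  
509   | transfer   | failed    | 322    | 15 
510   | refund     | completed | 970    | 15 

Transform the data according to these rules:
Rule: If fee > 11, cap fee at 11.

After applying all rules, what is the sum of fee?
63

Step 1: 3 records have fee > 11
Step 2: These records originally summed to 45
Step 3: After capping: 3 × 11 = 33
Step 4: Unaffected records sum: 30
Step 5: Final sum = 33 + 30 = 63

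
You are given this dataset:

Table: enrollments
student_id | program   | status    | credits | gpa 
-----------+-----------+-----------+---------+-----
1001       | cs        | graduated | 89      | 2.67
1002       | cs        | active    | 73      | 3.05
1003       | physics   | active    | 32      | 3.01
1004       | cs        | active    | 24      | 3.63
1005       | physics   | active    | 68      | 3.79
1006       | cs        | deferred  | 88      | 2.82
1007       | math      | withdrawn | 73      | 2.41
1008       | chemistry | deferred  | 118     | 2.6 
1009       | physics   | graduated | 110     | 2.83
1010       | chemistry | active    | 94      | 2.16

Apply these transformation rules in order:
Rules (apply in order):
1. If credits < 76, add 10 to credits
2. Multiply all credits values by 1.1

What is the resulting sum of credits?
900.9

Step 1: Apply Rule 1 - Add 10 to records with credits < 76
  - 5 records affected: 270 + (5 × 10) = 320
  - Unaffected records: 499
  - Sum after Rule 1: 819
Step 2: Apply Rule 2 - Multiply all by 1.1
  - 819 × 1.1 = 900.9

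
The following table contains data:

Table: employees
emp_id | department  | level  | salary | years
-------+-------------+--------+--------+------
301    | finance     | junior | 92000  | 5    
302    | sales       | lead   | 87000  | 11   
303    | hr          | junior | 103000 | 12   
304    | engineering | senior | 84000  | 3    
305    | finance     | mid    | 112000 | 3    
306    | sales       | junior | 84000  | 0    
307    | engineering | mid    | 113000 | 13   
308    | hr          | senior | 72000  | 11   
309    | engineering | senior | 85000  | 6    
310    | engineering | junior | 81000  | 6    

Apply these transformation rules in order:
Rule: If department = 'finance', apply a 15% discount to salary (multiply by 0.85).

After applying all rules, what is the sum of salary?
882400.0

Step 1: Records with department = 'finance' have total salary = 204000
Step 2: Apply multiplier: 204000 × 0.85 = 173400.0
Step 3: Other records total: 709000
Step 4: Final sum = 173400.0 + 709000 = 882400.0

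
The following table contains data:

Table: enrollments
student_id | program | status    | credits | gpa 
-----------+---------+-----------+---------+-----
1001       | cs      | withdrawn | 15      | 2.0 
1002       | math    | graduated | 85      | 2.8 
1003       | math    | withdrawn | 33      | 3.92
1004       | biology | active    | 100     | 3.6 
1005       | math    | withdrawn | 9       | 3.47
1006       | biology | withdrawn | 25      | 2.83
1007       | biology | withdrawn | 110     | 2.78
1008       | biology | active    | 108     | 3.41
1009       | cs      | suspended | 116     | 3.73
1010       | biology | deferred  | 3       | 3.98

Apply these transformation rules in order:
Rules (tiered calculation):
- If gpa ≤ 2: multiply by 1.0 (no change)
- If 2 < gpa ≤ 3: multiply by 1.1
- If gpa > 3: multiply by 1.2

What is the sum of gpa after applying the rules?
37.78

Step 1: Tier 1 (gpa ≤ 2): 1 records, sum = 2.0 × 1.0 = 2.0
Step 2: Tier 2 (2 < gpa ≤ 3): 3 records, sum = 8.41 × 1.1 = 9.25
Step 3: Tier 3 (gpa > 3): 6 records, sum = 22.11 × 1.2 = 26.53
Step 4: Final sum = 2.0 + 9.25 + 26.53 = 37.78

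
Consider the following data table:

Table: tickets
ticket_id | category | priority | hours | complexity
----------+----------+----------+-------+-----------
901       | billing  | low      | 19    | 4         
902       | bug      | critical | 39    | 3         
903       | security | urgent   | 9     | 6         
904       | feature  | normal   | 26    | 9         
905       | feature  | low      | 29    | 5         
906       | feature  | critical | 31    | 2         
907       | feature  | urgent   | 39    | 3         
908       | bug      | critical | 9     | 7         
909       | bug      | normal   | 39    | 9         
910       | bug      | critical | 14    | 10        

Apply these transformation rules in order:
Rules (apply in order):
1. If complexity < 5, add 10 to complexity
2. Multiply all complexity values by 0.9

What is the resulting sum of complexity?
88.2

Step 1: Apply Rule 1 - Add 10 to records with complexity < 5
  - 4 records affected: 12 + (4 × 10) = 52
  - Unaffected records: 46
  - Sum after Rule 1: 98
Step 2: Apply Rule 2 - Multiply all by 0.9
  - 98 × 0.9 = 88.2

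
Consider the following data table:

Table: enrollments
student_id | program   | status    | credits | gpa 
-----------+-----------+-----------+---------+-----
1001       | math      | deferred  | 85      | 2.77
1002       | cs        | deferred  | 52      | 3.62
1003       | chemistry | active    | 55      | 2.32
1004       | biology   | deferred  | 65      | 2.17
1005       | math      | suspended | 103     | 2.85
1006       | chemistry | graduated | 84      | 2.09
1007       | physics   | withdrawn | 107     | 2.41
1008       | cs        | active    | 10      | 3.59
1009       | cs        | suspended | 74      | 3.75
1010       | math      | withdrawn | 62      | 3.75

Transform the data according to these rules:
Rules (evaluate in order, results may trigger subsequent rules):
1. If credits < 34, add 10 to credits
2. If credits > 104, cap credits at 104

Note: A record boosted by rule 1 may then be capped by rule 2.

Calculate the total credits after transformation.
704

Step 1: Apply rule 1 to records with credits < 34
  - 1 records get bonus of 10
  - Of these, 0 records then exceed 104 and get capped
Step 2: Apply rule 2 to records with credits > 104
  - 1 records (original) are capped
Step 3: Calculate final sum = 704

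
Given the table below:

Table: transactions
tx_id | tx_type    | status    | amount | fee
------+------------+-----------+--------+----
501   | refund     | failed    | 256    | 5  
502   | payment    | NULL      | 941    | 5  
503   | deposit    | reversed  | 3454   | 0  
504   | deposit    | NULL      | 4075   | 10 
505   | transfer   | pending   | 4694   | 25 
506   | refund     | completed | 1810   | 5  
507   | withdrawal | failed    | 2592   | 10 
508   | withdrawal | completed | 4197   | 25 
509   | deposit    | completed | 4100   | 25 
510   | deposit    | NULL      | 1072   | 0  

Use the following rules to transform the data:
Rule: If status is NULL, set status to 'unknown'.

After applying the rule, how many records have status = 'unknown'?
3

Step 1: Count records where status IS NULL
Step 2: Found 3 records with NULL status
Step 3: These records will have status set to 'unknown'
Step 4: Records already having status = 'unknown': 0
Step 5: Answer: 3 + 0 = 3 records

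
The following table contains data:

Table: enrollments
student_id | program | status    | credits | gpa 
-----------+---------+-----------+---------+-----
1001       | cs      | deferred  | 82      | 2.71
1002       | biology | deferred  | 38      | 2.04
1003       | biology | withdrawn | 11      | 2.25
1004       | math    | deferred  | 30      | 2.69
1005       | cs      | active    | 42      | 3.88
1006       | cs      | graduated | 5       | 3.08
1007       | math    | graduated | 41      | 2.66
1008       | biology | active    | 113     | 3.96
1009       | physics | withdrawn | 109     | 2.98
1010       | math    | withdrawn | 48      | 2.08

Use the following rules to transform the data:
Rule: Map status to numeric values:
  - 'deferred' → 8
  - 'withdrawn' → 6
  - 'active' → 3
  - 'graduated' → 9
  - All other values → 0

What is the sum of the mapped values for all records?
66

Step 1: Apply mapping to each record
Step 2: Count by status:
  'deferred': 3 records × 8 = 24
  'withdrawn': 3 records × 6 = 18
  'active': 2 records × 3 = 6
  'graduated': 2 records × 9 = 18
Step 3: Sum all mapped values = 66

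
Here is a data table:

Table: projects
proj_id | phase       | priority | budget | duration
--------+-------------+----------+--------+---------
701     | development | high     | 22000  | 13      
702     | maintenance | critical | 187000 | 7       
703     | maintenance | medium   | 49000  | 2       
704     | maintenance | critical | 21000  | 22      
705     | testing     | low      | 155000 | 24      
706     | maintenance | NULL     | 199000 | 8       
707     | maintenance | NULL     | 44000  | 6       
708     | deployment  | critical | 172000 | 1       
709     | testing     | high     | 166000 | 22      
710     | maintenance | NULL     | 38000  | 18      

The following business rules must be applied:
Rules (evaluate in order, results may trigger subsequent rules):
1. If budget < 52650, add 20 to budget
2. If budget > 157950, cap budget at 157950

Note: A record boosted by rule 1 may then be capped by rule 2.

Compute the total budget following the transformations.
960900

Step 1: Apply rule 1 to records with budget < 52650
  - 5 records get bonus of 20
  - Of these, 0 records then exceed 157950 and get capped
Step 2: Apply rule 2 to records with budget > 157950
  - 4 records (original) are capped
Step 3: Calculate final sum = 960900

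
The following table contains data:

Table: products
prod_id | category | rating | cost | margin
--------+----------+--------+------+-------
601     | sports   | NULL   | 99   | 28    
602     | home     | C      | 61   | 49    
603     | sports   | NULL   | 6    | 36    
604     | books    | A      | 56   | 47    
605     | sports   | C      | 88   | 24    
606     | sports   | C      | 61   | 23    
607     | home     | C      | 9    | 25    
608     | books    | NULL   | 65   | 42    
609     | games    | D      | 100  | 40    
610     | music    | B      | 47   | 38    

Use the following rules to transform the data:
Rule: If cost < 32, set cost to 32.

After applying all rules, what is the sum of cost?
641

Step 1: 2 records have cost < 32
Step 2: These records originally summed to 15
Step 3: After setting to minimum: 2 × 32 = 64
Step 4: Unaffected records sum: 577
Step 5: Final sum = 64 + 577 = 641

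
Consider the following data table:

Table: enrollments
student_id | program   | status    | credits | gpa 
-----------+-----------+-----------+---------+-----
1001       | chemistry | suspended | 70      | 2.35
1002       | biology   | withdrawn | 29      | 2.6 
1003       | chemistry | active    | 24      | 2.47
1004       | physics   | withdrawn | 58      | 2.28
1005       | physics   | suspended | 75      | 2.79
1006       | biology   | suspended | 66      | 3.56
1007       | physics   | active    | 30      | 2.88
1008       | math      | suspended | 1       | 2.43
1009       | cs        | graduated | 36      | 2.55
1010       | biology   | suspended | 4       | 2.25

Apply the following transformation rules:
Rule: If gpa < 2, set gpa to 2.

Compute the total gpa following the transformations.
26.16

Step 1: 0 records have gpa < 2
Step 2: These records originally summed to 0
Step 3: After setting to minimum: 0 × 2 = 0
Step 4: Unaffected records sum: 26.16
Step 5: Final sum = 0 + 26.16 = 26.16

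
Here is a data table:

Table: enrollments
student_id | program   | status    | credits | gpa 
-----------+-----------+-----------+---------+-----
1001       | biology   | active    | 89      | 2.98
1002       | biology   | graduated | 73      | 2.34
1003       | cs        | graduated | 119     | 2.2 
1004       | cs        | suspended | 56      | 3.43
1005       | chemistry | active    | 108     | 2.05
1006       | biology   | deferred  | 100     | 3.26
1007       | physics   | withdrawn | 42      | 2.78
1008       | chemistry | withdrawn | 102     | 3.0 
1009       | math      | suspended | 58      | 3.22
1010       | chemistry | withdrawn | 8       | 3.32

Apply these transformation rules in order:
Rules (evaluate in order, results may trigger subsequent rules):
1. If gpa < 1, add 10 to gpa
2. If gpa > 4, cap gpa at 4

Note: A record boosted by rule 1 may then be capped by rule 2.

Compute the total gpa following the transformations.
28.58

Step 1: Apply rule 1 to records with gpa < 1
  - 0 records get bonus of 10
  - Of these, 0 records then exceed 4 and get capped
Step 2: Apply rule 2 to records with gpa > 4
  - 0 records (original) are capped
Step 3: Calculate final sum = 28.58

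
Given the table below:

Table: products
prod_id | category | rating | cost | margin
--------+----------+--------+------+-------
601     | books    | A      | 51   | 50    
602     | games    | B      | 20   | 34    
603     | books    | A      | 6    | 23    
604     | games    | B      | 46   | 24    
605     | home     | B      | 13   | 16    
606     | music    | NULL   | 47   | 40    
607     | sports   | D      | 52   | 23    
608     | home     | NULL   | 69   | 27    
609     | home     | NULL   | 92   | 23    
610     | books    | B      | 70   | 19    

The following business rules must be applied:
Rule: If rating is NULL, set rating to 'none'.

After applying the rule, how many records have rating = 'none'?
3

Step 1: Count records where rating IS NULL
Step 2: Found 3 records with NULL rating
Step 3: These records will have rating set to 'none'
Step 4: Records already having rating = 'none': 0
Step 5: Answer: 3 + 0 = 3 records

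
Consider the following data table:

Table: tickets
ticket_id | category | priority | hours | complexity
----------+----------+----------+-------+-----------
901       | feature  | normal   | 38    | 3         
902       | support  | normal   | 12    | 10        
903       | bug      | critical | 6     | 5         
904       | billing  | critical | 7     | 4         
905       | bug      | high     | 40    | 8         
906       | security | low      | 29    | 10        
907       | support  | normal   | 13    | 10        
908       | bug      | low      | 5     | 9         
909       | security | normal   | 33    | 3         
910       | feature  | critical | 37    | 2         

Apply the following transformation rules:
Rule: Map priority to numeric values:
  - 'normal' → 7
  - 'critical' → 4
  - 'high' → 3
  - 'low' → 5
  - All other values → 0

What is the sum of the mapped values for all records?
53

Step 1: Apply mapping to each record
Step 2: Count by status:
  'normal': 4 records × 7 = 28
  'critical': 3 records × 4 = 12
  'high': 1 records × 3 = 3
  'low': 2 records × 5 = 10
Step 3: Sum all mapped values = 53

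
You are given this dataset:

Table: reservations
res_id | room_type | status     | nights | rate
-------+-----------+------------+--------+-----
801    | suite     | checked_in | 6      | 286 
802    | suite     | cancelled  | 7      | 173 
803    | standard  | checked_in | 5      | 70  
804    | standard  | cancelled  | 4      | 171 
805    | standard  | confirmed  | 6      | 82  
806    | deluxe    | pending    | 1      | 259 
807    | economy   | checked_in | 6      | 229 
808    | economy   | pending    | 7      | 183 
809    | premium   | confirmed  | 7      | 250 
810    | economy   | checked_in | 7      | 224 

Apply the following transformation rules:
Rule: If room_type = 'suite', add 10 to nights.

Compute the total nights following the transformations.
76

Step 1: Count records where room_type = 'suite': 2
Step 2: Total bonus added: 2 × 10 = 20
Step 3: Original sum of nights: 56
Step 4: Final sum = 56 + 20 = 76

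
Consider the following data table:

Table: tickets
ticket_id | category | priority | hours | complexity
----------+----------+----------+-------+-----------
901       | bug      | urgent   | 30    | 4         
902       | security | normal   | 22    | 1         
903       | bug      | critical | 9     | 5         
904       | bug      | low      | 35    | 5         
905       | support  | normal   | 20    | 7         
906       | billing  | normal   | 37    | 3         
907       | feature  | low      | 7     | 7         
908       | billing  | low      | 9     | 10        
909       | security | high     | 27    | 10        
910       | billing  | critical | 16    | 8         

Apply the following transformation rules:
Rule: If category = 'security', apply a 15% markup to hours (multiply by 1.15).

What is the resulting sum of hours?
219.35

Step 1: Records with category = 'security' have total hours = 49
Step 2: Apply multiplier: 49 × 1.15 = 56.35
Step 3: Other records total: 163
Step 4: Final sum = 56.35 + 163 = 219.35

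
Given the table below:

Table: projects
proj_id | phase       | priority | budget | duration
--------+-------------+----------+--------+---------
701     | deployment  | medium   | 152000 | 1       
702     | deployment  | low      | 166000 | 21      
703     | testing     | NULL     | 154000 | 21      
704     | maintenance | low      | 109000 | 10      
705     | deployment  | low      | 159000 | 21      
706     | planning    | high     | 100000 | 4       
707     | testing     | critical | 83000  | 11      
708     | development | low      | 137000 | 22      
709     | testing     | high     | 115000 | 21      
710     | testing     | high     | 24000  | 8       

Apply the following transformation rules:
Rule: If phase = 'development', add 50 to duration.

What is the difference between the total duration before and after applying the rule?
50

Step 1: Original sum of duration = 140
Step 2: 1 records have phase = 'development'
Step 3: Each affected record changes by 50
Step 4: Total change = 1 × 50 = 50
Step 5: New sum = 140 + 50 = 190
Step 6: Difference = |190 - 140| = 50
        (Sum increased by 50)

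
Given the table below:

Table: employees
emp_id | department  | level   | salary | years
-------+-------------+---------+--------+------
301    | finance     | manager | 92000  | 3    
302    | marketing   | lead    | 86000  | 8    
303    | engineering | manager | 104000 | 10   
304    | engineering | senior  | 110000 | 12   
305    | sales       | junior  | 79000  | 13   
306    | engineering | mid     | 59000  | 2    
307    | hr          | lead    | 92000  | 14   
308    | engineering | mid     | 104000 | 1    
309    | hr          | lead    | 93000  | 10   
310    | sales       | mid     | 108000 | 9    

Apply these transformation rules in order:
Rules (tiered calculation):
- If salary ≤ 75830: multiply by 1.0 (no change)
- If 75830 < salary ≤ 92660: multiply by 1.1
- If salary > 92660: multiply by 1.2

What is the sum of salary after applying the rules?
1065700.0

Step 1: Tier 1 (salary ≤ 75830): 1 records, sum = 59000 × 1.0 = 59000.0
Step 2: Tier 2 (75830 < salary ≤ 92660): 4 records, sum = 349000 × 1.1 = 383900.0
Step 3: Tier 3 (salary > 92660): 5 records, sum = 519000 × 1.2 = 622800.0
Step 4: Final sum = 59000.0 + 383900.0 + 622800.0 = 1065700.0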